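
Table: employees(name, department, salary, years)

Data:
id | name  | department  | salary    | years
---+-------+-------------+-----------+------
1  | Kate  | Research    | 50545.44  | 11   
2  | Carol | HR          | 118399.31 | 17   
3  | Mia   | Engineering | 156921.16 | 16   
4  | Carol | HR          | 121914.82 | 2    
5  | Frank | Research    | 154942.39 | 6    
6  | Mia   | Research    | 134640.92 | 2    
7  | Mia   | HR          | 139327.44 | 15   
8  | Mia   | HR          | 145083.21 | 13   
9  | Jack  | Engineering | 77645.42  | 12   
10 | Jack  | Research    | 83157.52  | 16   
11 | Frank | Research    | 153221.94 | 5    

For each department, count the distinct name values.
SELECT department, COUNT(DISTINCT name)
FROM employees
GROUP BY department

Result:
  Engineering: 2 distinct
  HR: 2 distinct
  Research: 4 distinct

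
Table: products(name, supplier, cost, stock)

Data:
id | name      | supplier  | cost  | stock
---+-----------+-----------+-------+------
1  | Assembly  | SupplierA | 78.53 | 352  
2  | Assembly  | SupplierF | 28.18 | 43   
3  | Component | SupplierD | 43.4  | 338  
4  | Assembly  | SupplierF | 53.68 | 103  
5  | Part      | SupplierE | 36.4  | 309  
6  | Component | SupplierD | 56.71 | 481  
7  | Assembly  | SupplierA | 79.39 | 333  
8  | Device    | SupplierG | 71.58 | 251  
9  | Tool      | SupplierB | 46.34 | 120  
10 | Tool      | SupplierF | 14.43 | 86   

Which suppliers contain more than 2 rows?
SELECT supplier, COUNT(*) as cnt
FROM products
GROUP BY supplier
HAVING COUNT(*) > 2

Result:
  SupplierF: 3

Note: HAVING filters groups after aggregation, WHERE filters rows before.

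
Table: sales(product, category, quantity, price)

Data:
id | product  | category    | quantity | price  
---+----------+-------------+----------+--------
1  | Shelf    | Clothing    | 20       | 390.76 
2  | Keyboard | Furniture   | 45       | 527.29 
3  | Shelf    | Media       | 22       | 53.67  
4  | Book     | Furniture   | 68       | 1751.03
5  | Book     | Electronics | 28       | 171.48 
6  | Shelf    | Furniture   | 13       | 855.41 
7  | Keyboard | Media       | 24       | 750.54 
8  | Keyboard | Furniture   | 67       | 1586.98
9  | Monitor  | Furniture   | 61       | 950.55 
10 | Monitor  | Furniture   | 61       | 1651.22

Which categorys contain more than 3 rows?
SELECT category, COUNT(*) as cnt
FROM sales
GROUP BY category
HAVING COUNT(*) > 3

Result:
  Furniture: 6

Note: HAVING filters groups after aggregation, WHERE filters rows before.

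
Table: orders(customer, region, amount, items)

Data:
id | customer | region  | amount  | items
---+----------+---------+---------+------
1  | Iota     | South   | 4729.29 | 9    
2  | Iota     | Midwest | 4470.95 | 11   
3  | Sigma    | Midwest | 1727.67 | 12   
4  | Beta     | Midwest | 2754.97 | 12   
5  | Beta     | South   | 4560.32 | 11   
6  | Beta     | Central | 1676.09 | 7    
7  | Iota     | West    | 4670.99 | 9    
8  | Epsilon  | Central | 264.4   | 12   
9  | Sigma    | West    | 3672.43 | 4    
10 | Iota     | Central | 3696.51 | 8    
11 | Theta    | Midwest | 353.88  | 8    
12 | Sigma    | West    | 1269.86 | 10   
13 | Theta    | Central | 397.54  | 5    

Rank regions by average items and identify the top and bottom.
SELECT region, AVG(items)
FROM orders
GROUP BY region
ORDER BY AVG(items)

All groups:
  West: 7.67
  Central: 8.00
  South: 10.00
  Midwest: 10.75

Highest: Midwest (10.75)
Lowest: West (7.67)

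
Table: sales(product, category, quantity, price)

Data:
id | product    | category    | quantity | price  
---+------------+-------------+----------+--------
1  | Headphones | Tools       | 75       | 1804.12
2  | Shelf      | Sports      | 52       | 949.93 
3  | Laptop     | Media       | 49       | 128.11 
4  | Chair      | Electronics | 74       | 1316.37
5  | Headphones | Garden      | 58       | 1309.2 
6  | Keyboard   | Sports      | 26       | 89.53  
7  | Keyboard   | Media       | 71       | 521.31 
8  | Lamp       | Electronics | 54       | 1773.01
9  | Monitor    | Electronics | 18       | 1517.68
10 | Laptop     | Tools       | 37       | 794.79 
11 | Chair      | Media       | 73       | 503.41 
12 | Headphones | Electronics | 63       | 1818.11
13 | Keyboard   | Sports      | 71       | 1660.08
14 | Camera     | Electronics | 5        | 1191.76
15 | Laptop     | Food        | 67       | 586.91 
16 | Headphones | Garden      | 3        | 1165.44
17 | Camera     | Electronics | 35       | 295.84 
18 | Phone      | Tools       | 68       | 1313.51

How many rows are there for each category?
SELECT category, COUNT(*) as count
FROM sales
GROUP BY category

Result:
  Electronics: 6
  Food: 1
  Garden: 2
  Media: 3
  Sports: 3
  Tools: 3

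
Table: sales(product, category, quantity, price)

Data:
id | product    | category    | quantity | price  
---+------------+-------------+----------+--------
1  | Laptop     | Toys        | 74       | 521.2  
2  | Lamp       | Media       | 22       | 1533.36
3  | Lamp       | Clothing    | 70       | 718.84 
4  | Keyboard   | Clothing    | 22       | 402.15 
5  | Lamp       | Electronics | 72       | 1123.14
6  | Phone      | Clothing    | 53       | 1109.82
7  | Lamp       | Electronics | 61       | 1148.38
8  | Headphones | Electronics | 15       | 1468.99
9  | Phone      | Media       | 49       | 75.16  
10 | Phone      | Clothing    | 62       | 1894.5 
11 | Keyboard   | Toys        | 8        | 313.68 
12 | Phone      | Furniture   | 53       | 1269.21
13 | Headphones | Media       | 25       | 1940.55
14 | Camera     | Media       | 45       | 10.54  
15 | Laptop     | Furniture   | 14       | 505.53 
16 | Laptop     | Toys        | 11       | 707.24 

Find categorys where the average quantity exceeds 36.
SELECT category, AVG(quantity)
FROM sales
GROUP BY category
HAVING AVG(quantity) > 36

Result:
  Clothing: avg=51.75
  Electronics: avg=49.33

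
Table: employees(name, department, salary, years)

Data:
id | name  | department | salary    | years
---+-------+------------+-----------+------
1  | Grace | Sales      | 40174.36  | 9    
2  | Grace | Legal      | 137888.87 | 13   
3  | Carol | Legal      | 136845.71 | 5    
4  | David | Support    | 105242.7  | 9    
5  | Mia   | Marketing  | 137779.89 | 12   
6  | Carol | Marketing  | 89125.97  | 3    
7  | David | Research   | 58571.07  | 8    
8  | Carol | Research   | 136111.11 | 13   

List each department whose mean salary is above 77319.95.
SELECT department, AVG(salary)
FROM employees
GROUP BY department
HAVING AVG(salary) > 77319.95

Result:
  Legal: avg=137367.29
  Marketing: avg=113452.93
  Research: avg=97341.09
  Support: avg=105242.70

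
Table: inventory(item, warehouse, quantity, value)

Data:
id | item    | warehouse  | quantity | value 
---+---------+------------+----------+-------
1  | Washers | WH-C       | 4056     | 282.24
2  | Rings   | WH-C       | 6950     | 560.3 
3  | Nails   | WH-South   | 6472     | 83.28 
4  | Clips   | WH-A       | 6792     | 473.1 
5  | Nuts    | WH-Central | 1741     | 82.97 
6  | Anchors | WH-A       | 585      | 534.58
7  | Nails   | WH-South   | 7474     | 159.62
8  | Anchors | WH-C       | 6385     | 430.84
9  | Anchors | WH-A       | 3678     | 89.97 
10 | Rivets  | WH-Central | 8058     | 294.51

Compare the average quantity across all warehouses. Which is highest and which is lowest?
SELECT warehouse, AVG(quantity)
FROM inventory
GROUP BY warehouse
ORDER BY AVG(quantity)

All groups:
  WH-A: 3685.00
  WH-Central: 4899.50
  WH-C: 5797.00
  WH-South: 6973.00

Highest: WH-South (6973.00)
Lowest: WH-A (3685.00)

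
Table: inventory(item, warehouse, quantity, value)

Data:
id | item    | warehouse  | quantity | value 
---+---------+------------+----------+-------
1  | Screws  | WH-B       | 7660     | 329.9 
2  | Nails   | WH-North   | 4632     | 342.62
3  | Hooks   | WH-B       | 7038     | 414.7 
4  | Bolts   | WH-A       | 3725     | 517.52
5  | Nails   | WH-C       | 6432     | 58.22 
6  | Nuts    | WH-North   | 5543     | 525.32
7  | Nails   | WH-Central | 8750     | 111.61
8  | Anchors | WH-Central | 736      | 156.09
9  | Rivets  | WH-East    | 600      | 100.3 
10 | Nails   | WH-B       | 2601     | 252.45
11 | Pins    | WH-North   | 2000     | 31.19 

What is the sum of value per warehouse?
SELECT warehouse, SUM(value) as result
FROM inventory
GROUP BY warehouse

Result:
  WH-A: 517.52
  WH-B: 997.05
  WH-C: 58.22
  WH-Central: 267.70
  WH-East: 100.30
  WH-North: 899.13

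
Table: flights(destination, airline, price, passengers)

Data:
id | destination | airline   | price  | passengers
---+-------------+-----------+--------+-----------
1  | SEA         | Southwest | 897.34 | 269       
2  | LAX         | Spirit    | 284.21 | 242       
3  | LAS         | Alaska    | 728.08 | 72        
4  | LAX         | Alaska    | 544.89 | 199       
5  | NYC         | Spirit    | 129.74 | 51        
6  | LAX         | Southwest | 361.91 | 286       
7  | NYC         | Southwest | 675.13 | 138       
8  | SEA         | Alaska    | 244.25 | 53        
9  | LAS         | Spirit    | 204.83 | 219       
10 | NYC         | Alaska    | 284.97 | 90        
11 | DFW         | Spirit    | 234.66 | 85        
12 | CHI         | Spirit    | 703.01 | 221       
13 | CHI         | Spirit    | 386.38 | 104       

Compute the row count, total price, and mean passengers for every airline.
SELECT airline,
       COUNT(*) as cnt,
       SUM(price) as total_price,
       AVG(passengers) as avg_passengers
FROM flights
GROUP BY airline

Result:
  Alaska: 4 records, 1802.19 total price, 103.50 avg passengers
  Southwest: 3 records, 1934.38 total price, 231.00 avg passengers
  Spirit: 6 records, 1942.83 total price, 153.67 avg passengers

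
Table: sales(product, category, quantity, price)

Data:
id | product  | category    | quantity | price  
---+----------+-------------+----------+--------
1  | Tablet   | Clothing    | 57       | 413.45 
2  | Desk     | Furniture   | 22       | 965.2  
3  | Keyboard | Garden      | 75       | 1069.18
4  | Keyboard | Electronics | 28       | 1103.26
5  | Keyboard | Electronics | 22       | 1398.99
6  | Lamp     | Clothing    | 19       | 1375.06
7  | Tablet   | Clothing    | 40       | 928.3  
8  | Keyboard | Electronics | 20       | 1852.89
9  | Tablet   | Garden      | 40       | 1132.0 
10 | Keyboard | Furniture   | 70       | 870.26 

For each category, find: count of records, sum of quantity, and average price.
SELECT category,
       COUNT(*) as cnt,
       SUM(quantity) as total_quantity,
       AVG(price) as avg_price
FROM sales
GROUP BY category

Result:
  Clothing: 3 records, 116 total quantity, 905.60 avg price
  Electronics: 3 records, 70 total quantity, 1451.71 avg price
  Furniture: 2 records, 92 total quantity, 917.73 avg price
  Garden: 2 records, 115 total quantity, 1100.59 avg price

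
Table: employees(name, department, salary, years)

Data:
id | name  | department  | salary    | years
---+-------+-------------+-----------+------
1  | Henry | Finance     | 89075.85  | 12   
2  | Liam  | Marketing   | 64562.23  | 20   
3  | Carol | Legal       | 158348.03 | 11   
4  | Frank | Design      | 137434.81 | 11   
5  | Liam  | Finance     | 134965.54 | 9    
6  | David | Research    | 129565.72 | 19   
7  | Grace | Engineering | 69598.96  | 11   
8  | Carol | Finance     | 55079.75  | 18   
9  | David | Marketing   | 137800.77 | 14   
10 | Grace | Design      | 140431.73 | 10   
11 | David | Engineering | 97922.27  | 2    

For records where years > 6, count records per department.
SELECT department, COUNT(*)
FROM employees
WHERE years > 6
GROUP BY department

Note: WHERE filters rows before grouping.

Result:
  Design: 2
  Engineering: 1
  Finance: 3
  Legal: 1
  Marketing: 2
  Research: 1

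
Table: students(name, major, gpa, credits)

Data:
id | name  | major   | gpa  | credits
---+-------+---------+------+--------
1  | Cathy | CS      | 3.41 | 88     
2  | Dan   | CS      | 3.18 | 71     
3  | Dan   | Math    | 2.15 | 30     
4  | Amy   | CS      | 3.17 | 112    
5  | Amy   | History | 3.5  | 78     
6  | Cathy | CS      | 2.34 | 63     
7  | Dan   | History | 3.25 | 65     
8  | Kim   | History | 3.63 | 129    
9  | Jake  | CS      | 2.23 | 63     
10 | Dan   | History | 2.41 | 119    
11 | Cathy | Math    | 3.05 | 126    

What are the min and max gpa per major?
SELECT major, MIN(gpa), MAX(gpa)
FROM students
GROUP BY major

Result:
  CS: min=2.23, max=3.41
  History: min=2.41, max=3.63
  Math: min=2.15, max=3.05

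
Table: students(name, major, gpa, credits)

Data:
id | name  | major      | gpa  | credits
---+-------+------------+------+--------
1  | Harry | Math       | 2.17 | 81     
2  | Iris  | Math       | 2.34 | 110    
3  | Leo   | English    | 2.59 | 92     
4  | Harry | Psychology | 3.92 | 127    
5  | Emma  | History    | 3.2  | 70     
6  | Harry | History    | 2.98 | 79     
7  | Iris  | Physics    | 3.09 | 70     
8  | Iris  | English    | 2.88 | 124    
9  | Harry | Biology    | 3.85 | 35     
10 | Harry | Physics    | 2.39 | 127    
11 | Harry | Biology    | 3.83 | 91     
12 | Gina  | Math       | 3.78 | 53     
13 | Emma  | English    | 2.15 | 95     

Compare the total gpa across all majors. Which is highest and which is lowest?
SELECT major, SUM(gpa)
FROM students
GROUP BY major
ORDER BY SUM(gpa)

All groups:
  Psychology: 3.92
  Physics: 5.48
  History: 6.18
  English: 7.62
  Biology: 7.68
  Math: 8.29

Highest: Math (8.29)
Lowest: Psychology (3.92)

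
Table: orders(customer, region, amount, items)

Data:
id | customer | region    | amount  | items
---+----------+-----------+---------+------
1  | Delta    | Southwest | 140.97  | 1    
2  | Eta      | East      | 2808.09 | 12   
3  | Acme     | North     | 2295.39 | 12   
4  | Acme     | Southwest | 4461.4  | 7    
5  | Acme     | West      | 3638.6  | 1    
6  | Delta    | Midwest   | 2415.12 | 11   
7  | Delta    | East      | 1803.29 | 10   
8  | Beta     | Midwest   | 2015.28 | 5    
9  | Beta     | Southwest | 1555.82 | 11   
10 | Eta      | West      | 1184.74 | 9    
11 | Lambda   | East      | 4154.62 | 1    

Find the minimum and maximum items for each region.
SELECT region, MIN(items), MAX(items)
FROM orders
GROUP BY region

Result:
  East: min=1, max=12
  Midwest: min=5, max=11
  North: min=12, max=12
  Southwest: min=1, max=11
  West: min=1, max=9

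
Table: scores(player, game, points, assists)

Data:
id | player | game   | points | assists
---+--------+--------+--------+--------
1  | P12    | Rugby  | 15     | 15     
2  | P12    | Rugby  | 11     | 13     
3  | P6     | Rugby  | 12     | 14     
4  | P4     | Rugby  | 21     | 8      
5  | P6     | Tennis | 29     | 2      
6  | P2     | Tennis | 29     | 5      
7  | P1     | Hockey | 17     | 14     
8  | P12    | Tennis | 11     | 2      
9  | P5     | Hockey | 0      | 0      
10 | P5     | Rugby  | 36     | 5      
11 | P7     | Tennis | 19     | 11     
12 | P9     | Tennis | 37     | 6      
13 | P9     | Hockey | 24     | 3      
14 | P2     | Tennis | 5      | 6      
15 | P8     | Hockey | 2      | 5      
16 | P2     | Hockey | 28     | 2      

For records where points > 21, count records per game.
SELECT game, COUNT(*)
FROM scores
WHERE points > 21
GROUP BY game

Note: WHERE filters rows before grouping.

Result:
  Hockey: 2
  Rugby: 1
  Tennis: 3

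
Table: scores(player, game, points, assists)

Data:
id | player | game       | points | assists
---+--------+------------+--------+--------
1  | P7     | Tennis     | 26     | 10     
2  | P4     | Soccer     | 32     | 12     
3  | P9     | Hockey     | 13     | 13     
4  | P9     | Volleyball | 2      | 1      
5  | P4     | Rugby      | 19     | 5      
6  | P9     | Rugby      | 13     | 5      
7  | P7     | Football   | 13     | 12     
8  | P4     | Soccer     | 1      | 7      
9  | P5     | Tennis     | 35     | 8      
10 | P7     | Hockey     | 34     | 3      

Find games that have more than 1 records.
SELECT game, COUNT(*) as cnt
FROM scores
GROUP BY game
HAVING COUNT(*) > 1

Result:
  Hockey: 2
  Rugby: 2
  Soccer: 2
  Tennis: 2

Note: HAVING filters groups after aggregation, WHERE filters rows before.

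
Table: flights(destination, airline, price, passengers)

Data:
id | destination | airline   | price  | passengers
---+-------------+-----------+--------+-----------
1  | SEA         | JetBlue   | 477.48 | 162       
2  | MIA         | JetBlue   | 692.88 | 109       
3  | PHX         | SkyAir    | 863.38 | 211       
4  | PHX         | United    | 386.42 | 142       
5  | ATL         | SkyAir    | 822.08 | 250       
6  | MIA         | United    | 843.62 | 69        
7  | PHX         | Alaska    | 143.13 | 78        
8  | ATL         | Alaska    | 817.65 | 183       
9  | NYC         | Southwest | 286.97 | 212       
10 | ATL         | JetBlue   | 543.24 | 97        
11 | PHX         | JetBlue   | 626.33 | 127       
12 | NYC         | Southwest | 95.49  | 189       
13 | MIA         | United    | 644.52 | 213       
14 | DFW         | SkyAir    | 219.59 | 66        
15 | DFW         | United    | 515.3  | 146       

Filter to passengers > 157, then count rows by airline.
SELECT airline, COUNT(*)
FROM flights
WHERE passengers > 157
GROUP BY airline

Note: WHERE filters rows before grouping.

Result:
  Alaska: 1
  JetBlue: 1
  SkyAir: 2
  Southwest: 2
  United: 1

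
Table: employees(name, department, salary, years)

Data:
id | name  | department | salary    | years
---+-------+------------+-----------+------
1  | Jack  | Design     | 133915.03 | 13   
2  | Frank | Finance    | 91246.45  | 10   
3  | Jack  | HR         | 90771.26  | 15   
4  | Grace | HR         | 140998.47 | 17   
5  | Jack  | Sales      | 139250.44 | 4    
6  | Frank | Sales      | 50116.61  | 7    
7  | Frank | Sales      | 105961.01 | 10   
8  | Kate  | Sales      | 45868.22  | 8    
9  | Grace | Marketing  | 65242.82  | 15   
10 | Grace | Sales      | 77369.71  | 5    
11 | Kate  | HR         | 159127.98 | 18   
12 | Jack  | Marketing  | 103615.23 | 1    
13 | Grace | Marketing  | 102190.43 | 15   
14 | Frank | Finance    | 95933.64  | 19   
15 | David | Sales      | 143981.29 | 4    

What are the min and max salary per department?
SELECT department, MIN(salary), MAX(salary)
FROM employees
GROUP BY department

Result:
  Design: min=133915.03, max=133915.03
  Finance: min=91246.45, max=95933.64
  HR: min=90771.26, max=159127.98
  Marketing: min=65242.82, max=103615.23
  Sales: min=45868.22, max=143981.29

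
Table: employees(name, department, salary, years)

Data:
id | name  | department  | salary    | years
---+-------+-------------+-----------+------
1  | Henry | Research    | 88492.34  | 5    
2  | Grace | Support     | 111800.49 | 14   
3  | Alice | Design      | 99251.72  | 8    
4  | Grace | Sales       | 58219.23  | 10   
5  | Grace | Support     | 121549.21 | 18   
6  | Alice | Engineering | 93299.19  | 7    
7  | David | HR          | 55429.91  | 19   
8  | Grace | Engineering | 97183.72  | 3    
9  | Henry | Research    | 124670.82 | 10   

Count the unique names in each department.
SELECT department, COUNT(DISTINCT name)
FROM employees
GROUP BY department

Result:
  Design: 1 distinct
  Engineering: 2 distinct
  HR: 1 distinct
  Research: 1 distinct
  Sales: 1 distinct
  Support: 1 distinct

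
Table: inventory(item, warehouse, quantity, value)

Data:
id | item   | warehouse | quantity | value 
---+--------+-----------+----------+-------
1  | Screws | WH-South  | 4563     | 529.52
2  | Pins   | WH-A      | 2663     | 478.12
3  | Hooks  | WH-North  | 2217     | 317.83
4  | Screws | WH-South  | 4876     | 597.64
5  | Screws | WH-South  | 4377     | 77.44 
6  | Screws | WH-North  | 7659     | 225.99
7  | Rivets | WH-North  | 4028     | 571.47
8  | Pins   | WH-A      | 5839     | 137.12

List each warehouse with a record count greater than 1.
SELECT warehouse, COUNT(*) as cnt
FROM inventory
GROUP BY warehouse
HAVING COUNT(*) > 1

Result:
  WH-A: 2
  WH-North: 3
  WH-South: 3

Note: HAVING filters groups after aggregation, WHERE filters rows before.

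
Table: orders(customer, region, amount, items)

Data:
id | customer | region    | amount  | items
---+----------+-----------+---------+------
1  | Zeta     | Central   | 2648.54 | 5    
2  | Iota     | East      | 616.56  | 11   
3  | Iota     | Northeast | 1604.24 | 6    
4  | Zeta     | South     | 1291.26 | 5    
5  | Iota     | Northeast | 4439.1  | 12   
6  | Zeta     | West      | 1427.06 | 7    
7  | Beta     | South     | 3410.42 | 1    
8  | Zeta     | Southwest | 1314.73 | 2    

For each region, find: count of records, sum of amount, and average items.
SELECT region,
       COUNT(*) as cnt,
       SUM(amount) as total_amount,
       AVG(items) as avg_items
FROM orders
GROUP BY region

Result:
  Central: 1 records, 2648.54 total amount, 5.00 avg items
  East: 1 records, 616.56 total amount, 11.00 avg items
  Northeast: 2 records, 6043.34 total amount, 9.00 avg items
  South: 2 records, 4701.68 total amount, 3.00 avg items
  Southwest: 1 records, 1314.73 total amount, 2.00 avg items
  West: 1 records, 1427.06 total amount, 7.00 avg items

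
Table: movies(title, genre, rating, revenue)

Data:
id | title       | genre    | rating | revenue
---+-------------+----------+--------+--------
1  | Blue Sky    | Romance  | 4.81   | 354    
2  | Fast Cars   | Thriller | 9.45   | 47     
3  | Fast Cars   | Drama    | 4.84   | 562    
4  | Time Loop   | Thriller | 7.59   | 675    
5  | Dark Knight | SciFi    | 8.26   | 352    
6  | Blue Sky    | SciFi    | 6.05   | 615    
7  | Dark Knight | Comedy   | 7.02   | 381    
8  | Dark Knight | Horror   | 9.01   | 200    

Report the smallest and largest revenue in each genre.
SELECT genre, MIN(revenue), MAX(revenue)
FROM movies
GROUP BY genre

Result:
  Comedy: min=381, max=381
  Drama: min=562, max=562
  Horror: min=200, max=200
  Romance: min=354, max=354
  SciFi: min=352, max=615
  Thriller: min=47, max=675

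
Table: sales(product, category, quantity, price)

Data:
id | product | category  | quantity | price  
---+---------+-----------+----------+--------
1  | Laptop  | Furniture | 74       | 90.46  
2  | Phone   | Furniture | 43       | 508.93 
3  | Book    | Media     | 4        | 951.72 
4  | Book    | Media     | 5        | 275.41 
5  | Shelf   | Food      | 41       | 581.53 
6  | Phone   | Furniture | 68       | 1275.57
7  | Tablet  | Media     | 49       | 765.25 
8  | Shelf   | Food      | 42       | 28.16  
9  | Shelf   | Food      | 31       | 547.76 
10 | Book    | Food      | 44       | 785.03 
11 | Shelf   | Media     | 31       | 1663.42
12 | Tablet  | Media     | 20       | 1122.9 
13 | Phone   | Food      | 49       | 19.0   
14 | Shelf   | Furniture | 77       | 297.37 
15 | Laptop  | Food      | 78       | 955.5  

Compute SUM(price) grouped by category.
SELECT category, SUM(price) as result
FROM sales
GROUP BY category

Result:
  Food: 2916.98
  Furniture: 2172.33
  Media: 4778.70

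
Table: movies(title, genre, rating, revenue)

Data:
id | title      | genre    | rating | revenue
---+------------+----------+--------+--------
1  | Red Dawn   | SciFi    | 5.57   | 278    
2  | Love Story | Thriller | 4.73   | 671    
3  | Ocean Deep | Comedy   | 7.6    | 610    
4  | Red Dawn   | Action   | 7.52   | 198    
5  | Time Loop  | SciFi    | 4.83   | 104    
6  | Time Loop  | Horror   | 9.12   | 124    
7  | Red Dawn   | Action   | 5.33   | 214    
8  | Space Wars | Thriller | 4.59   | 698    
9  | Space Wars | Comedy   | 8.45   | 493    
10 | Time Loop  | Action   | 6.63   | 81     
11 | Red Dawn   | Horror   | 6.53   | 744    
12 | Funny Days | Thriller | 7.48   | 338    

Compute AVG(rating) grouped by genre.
SELECT genre, AVG(rating) as result
FROM movies
GROUP BY genre

Result:
  Action: 6.49
  Comedy: 8.03
  Horror: 7.83
  SciFi: 5.20
  Thriller: 5.60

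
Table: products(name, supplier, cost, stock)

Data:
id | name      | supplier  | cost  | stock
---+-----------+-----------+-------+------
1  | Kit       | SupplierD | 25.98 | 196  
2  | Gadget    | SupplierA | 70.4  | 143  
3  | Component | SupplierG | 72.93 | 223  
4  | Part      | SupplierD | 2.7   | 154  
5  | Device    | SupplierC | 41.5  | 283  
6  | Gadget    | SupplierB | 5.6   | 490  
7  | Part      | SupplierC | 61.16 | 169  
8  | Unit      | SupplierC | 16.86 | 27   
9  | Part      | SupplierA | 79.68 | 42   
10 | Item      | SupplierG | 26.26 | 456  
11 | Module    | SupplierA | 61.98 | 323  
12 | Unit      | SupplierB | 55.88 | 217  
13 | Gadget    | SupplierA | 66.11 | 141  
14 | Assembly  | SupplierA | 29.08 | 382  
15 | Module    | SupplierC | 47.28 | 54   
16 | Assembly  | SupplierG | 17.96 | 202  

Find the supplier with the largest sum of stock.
SELECT supplier, SUM(stock) as val
FROM products
GROUP BY supplier
ORDER BY val DESC
LIMIT 1

Result: SupplierA with sum(stock) = 1031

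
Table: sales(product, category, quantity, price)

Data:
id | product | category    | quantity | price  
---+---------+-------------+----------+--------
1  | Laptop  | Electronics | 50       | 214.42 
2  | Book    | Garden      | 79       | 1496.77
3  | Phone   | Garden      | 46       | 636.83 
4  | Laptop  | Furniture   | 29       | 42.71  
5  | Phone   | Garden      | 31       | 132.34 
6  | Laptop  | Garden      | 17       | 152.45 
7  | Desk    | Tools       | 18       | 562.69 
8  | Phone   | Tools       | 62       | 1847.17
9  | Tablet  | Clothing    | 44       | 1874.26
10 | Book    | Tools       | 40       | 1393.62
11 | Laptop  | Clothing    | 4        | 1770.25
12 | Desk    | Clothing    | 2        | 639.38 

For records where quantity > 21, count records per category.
SELECT category, COUNT(*)
FROM sales
WHERE quantity > 21
GROUP BY category

Note: WHERE filters rows before grouping.

Result:
  Clothing: 1
  Electronics: 1
  Furniture: 1
  Garden: 3
  Tools: 2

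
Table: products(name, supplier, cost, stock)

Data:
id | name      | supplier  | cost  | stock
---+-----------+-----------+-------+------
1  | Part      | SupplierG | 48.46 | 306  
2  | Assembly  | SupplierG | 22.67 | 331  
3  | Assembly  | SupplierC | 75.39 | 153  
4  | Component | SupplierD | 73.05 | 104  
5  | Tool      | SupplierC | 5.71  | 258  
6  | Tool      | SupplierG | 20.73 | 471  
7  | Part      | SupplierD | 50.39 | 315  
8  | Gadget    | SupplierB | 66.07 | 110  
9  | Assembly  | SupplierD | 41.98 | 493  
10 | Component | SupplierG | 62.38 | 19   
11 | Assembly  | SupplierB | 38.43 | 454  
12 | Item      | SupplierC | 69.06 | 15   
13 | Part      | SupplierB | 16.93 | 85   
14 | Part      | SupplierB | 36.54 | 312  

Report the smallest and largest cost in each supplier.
SELECT supplier, MIN(cost), MAX(cost)
FROM products
GROUP BY supplier

Result:
  SupplierB: min=16.93, max=66.07
  SupplierC: min=5.71, max=75.39
  SupplierD: min=41.98, max=73.05
  SupplierG: min=20.73, max=62.38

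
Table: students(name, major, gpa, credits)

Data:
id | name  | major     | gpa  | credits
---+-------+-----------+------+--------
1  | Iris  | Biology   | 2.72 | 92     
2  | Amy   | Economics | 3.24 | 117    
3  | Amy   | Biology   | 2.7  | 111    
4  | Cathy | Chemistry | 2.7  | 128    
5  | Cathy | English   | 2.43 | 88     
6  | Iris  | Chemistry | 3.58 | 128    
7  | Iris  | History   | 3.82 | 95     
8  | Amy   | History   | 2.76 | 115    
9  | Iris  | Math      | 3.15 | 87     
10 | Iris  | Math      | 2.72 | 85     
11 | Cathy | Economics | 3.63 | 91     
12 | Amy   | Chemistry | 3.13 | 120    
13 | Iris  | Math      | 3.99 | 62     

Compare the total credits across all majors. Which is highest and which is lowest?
SELECT major, SUM(credits)
FROM students
GROUP BY major
ORDER BY SUM(credits)

All groups:
  English: 88
  Biology: 203
  Economics: 208
  History: 210
  Math: 234
  Chemistry: 376

Highest: Chemistry (376)
Lowest: English (88)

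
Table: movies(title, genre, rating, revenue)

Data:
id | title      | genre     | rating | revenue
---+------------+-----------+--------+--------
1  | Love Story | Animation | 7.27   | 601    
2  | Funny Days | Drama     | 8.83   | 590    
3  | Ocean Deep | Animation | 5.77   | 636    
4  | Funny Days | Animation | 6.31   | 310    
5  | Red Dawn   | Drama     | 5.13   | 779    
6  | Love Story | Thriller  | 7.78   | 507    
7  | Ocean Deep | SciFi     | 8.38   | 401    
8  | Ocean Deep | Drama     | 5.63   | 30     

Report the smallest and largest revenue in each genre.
SELECT genre, MIN(revenue), MAX(revenue)
FROM movies
GROUP BY genre

Result:
  Animation: min=310, max=636
  Drama: min=30, max=779
  SciFi: min=401, max=401
  Thriller: min=507, max=507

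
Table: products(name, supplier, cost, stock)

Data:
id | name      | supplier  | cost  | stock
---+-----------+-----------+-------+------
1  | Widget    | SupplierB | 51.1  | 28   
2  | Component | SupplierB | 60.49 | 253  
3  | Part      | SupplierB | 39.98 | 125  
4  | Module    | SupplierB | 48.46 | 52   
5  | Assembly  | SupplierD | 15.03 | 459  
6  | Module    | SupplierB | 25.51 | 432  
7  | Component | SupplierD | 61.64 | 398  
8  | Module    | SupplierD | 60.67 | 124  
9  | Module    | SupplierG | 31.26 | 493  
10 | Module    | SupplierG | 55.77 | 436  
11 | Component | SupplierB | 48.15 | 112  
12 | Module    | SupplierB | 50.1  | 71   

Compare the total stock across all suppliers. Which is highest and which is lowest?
SELECT supplier, SUM(stock)
FROM products
GROUP BY supplier
ORDER BY SUM(stock)

All groups:
  SupplierG: 929
  SupplierD: 981
  SupplierB: 1073

Highest: SupplierB (1073)
Lowest: SupplierG (929)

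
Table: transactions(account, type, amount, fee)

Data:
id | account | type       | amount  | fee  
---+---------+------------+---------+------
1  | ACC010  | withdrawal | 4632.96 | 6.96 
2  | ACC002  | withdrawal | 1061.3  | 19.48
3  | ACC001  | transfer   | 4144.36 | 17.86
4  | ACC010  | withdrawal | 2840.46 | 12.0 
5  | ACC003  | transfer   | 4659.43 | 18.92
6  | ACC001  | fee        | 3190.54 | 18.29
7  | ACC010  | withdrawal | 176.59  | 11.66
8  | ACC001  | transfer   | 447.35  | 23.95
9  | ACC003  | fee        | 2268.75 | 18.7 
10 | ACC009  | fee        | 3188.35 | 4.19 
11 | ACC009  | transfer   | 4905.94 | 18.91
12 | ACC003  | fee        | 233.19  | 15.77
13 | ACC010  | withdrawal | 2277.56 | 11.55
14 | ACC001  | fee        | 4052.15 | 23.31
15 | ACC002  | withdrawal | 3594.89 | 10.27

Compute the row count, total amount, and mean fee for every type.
SELECT type,
       COUNT(*) as cnt,
       SUM(amount) as total_amount,
       AVG(fee) as avg_fee
FROM transactions
GROUP BY type

Result:
  fee: 5 records, 12932.98 total amount, 16.05 avg fee
  transfer: 4 records, 14157.08 total amount, 19.91 avg fee
  withdrawal: 6 records, 14583.76 total amount, 11.99 avg fee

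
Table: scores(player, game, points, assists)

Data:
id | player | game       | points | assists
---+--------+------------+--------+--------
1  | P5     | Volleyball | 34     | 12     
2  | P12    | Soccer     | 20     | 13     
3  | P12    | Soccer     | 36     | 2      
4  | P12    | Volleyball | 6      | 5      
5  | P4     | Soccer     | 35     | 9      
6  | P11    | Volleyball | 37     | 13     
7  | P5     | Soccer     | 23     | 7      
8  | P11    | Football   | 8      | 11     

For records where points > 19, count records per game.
SELECT game, COUNT(*)
FROM scores
WHERE points > 19
GROUP BY game

Note: WHERE filters rows before grouping.

Result:
  Soccer: 4
  Volleyball: 2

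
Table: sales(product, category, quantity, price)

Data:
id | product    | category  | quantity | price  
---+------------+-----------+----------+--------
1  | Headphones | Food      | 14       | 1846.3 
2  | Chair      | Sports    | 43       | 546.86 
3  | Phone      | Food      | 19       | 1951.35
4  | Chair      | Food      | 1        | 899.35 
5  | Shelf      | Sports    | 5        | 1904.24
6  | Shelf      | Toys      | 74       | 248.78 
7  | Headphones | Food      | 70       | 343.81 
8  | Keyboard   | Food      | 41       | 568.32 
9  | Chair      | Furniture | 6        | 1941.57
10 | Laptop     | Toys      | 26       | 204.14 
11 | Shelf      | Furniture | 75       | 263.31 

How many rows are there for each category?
SELECT category, COUNT(*) as count
FROM sales
GROUP BY category

Result:
  Food: 5
  Furniture: 2
  Sports: 2
  Toys: 2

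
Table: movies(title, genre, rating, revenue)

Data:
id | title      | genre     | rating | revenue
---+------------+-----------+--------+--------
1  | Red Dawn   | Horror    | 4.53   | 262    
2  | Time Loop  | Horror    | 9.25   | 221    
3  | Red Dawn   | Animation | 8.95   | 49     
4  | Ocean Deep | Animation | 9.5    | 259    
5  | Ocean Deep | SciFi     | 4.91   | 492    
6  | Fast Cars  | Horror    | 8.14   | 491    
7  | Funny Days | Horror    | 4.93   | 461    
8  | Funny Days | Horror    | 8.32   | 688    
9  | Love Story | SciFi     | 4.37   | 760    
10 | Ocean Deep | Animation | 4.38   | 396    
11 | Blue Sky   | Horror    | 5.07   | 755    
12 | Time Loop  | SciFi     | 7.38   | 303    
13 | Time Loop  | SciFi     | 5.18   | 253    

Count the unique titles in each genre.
SELECT genre, COUNT(DISTINCT title)
FROM movies
GROUP BY genre

Result:
  Animation: 2 distinct
  Horror: 5 distinct
  SciFi: 3 distinct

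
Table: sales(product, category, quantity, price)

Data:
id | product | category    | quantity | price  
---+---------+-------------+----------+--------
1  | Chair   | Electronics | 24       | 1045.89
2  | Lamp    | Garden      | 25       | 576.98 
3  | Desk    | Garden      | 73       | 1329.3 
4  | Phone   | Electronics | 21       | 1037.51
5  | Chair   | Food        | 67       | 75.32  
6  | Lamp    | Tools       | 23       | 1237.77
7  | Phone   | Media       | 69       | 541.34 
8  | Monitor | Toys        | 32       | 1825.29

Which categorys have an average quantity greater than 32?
SELECT category, AVG(quantity)
FROM sales
GROUP BY category
HAVING AVG(quantity) > 32

Result:
  Food: avg=67.00
  Garden: avg=49.00
  Media: avg=69.00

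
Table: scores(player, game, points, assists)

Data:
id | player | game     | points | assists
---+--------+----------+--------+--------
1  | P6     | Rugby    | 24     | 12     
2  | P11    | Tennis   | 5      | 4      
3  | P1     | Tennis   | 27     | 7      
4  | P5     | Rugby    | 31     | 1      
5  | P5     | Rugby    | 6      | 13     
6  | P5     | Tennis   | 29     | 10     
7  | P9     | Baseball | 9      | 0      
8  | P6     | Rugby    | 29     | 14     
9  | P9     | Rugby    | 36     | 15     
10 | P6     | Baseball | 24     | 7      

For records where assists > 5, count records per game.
SELECT game, COUNT(*)
FROM scores
WHERE assists > 5
GROUP BY game

Note: WHERE filters rows before grouping.

Result:
  Baseball: 1
  Rugby: 4
  Tennis: 2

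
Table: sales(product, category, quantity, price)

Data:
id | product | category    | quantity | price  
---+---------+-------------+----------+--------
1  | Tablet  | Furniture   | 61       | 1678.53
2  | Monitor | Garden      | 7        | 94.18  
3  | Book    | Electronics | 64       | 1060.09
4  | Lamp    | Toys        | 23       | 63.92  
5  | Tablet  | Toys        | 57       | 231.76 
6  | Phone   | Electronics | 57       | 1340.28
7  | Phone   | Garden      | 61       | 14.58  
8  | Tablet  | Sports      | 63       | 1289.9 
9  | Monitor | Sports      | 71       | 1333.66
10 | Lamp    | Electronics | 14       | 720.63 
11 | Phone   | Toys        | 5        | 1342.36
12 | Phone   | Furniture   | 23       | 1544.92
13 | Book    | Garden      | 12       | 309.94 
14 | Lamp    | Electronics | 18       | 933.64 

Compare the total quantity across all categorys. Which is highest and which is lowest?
SELECT category, SUM(quantity)
FROM sales
GROUP BY category
ORDER BY SUM(quantity)

All groups:
  Garden: 80
  Furniture: 84
  Toys: 85
  Sports: 134
  Electronics: 153

Highest: Electronics (153)
Lowest: Garden (80)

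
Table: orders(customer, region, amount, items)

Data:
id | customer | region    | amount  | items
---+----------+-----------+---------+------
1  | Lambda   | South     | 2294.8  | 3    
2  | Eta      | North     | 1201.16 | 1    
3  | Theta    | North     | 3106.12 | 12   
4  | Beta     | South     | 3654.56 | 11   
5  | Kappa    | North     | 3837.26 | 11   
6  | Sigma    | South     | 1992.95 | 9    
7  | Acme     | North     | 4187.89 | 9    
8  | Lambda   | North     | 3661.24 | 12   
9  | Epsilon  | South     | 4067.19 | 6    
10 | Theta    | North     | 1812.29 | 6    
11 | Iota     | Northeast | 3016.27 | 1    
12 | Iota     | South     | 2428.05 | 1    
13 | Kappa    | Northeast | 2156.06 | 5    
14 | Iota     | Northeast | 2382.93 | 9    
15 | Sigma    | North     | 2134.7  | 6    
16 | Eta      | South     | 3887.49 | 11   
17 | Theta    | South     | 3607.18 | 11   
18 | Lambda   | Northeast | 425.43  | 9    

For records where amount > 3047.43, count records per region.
SELECT region, COUNT(*)
FROM orders
WHERE amount > 3047.43
GROUP BY region

Note: WHERE filters rows before grouping.

Result:
  North: 4
  South: 4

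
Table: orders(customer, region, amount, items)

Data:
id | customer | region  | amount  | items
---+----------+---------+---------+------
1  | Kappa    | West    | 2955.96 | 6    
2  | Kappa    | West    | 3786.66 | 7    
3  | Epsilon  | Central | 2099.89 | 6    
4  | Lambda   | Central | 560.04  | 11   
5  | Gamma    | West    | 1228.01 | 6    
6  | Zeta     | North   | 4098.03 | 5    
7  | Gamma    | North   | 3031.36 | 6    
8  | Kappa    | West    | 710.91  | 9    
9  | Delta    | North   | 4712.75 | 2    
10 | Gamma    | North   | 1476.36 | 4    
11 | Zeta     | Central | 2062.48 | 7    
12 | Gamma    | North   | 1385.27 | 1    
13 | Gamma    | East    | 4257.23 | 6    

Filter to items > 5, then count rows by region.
SELECT region, COUNT(*)
FROM orders
WHERE items > 5
GROUP BY region

Note: WHERE filters rows before grouping.

Result:
  Central: 3
  East: 1
  North: 1
  West: 4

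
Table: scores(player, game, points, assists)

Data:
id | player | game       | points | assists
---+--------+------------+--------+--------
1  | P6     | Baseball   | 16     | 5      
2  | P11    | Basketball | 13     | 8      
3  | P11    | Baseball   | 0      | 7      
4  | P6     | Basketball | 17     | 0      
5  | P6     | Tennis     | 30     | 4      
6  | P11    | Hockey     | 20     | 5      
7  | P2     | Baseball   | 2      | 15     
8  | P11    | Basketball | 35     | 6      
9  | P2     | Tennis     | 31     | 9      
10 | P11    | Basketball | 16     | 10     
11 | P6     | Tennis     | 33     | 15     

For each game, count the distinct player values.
SELECT game, COUNT(DISTINCT player)
FROM scores
GROUP BY game

Result:
  Baseball: 3 distinct
  Basketball: 2 distinct
  Hockey: 1 distinct
  Tennis: 2 distinct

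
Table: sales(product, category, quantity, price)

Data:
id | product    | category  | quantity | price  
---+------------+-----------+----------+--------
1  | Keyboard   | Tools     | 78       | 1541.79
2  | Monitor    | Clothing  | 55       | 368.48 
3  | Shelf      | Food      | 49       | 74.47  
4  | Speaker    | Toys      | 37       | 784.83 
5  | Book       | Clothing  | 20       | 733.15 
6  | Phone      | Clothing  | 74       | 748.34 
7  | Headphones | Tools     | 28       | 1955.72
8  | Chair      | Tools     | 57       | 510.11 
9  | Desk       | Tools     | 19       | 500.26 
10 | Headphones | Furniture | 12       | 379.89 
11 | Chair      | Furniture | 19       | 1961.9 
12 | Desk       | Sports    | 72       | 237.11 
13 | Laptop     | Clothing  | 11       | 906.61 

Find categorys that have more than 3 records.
SELECT category, COUNT(*) as cnt
FROM sales
GROUP BY category
HAVING COUNT(*) > 3

Result:
  Clothing: 4
  Tools: 4

Note: HAVING filters groups after aggregation, WHERE filters rows before.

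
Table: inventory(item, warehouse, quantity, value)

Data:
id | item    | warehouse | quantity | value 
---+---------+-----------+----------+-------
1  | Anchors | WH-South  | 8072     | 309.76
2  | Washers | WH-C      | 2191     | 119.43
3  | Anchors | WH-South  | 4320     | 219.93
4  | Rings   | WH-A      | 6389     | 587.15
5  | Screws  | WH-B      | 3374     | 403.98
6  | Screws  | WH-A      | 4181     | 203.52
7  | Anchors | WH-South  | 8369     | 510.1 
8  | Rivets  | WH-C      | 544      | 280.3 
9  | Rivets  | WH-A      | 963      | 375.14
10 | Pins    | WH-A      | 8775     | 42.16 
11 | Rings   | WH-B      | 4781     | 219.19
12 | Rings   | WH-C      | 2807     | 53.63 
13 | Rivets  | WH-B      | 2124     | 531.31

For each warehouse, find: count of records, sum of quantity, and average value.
SELECT warehouse,
       COUNT(*) as cnt,
       SUM(quantity) as total_quantity,
       AVG(value) as avg_value
FROM inventory
GROUP BY warehouse

Result:
  WH-A: 4 records, 20308 total quantity, 301.99 avg value
  WH-B: 3 records, 10279 total quantity, 384.83 avg value
  WH-C: 3 records, 5542 total quantity, 151.12 avg value
  WH-South: 3 records, 20761 total quantity, 346.60 avg value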